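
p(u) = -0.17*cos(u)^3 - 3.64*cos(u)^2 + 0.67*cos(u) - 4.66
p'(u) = 0.51*sin(u)*cos(u)^2 + 7.28*sin(u)*cos(u) - 0.67*sin(u)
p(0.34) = -7.41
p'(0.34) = 2.22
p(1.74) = -4.88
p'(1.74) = -1.85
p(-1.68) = -4.78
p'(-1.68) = 1.45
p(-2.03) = -5.66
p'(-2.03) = 3.40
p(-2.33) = -6.79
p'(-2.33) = 3.95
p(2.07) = -5.80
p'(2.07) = -3.55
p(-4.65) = -4.72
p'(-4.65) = -1.12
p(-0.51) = -6.96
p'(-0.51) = -2.96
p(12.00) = -6.79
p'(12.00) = -3.13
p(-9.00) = -8.16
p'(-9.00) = 2.84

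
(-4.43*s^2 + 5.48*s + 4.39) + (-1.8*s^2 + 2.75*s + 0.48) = -6.23*s^2 + 8.23*s + 4.87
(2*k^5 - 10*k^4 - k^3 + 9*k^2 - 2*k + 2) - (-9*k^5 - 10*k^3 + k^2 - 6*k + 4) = 11*k^5 - 10*k^4 + 9*k^3 + 8*k^2 + 4*k - 2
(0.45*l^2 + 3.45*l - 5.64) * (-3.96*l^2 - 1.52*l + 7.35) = -1.782*l^4 - 14.346*l^3 + 20.3979*l^2 + 33.9303*l - 41.454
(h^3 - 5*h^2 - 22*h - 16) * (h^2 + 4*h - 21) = h^5 - h^4 - 63*h^3 + h^2 + 398*h + 336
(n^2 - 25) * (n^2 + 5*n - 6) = n^4 + 5*n^3 - 31*n^2 - 125*n + 150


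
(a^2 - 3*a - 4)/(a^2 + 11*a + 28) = (a^2 - 3*a - 4)/(a^2 + 11*a + 28)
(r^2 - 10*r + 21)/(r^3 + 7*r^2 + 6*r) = (r^2 - 10*r + 21)/(r*(r^2 + 7*r + 6))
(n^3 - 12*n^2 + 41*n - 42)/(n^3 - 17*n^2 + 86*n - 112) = (n - 3)/(n - 8)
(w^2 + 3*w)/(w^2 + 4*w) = (w + 3)/(w + 4)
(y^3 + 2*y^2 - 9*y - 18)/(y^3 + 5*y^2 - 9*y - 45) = (y + 2)/(y + 5)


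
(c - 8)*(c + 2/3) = c^2 - 22*c/3 - 16/3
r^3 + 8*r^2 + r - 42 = (r - 2)*(r + 3)*(r + 7)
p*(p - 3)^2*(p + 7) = p^4 + p^3 - 33*p^2 + 63*p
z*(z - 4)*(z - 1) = z^3 - 5*z^2 + 4*z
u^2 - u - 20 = (u - 5)*(u + 4)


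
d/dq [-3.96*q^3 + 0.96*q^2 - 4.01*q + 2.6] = -11.88*q^2 + 1.92*q - 4.01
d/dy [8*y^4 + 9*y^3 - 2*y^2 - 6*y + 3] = 32*y^3 + 27*y^2 - 4*y - 6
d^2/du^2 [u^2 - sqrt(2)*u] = 2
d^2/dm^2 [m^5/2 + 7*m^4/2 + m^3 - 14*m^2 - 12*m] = 10*m^3 + 42*m^2 + 6*m - 28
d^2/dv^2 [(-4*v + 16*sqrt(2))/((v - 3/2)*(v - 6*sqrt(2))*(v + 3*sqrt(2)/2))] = 192*(-4*v^5 + 6*v^4 + 50*sqrt(2)*v^4 - 465*v^3 - 73*sqrt(2)*v^3 + 396*sqrt(2)*v^2 + 864*v^2 - 1458*sqrt(2)*v + 2106*v - 1944 + 2673*sqrt(2))/(32*v^9 - 432*sqrt(2)*v^8 - 144*v^8 + 2376*v^7 + 1944*sqrt(2)*v^7 - 9828*v^6 + 6804*sqrt(2)*v^6 - 42282*sqrt(2)*v^5 - 24300*v^5 - 74358*sqrt(2)*v^4 + 167670*v^4 - 449064*v^3 + 597051*sqrt(2)*v^3 - 944784*sqrt(2)*v^2 + 971028*v^2 - 1259712*v + 472392*sqrt(2)*v + 629856)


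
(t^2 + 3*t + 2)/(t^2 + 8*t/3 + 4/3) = 3*(t + 1)/(3*t + 2)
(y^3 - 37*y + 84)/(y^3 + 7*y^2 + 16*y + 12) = (y^3 - 37*y + 84)/(y^3 + 7*y^2 + 16*y + 12)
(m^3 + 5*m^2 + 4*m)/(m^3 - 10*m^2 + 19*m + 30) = m*(m + 4)/(m^2 - 11*m + 30)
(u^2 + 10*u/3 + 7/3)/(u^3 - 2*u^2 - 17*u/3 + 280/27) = 9*(u + 1)/(9*u^2 - 39*u + 40)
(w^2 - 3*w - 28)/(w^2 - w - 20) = (w - 7)/(w - 5)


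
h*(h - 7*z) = h^2 - 7*h*z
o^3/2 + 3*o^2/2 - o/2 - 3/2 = (o/2 + 1/2)*(o - 1)*(o + 3)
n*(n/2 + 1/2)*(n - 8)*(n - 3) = n^4/2 - 5*n^3 + 13*n^2/2 + 12*n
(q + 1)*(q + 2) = q^2 + 3*q + 2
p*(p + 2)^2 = p^3 + 4*p^2 + 4*p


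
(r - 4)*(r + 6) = r^2 + 2*r - 24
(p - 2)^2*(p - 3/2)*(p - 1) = p^4 - 13*p^3/2 + 31*p^2/2 - 16*p + 6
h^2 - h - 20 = (h - 5)*(h + 4)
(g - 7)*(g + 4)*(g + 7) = g^3 + 4*g^2 - 49*g - 196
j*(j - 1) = j^2 - j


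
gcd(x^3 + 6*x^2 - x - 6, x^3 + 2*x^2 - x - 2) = x^2 - 1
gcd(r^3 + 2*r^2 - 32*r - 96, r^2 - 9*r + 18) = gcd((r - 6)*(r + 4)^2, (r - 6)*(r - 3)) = r - 6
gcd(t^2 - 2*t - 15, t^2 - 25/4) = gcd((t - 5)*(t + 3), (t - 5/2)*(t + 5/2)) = 1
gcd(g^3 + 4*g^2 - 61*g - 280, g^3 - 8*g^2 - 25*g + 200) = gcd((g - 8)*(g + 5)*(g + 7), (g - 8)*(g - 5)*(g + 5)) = g^2 - 3*g - 40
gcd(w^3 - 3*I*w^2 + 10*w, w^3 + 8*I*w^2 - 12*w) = w^2 + 2*I*w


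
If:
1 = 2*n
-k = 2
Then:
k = -2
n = 1/2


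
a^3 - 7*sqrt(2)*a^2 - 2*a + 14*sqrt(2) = (a - 7*sqrt(2))*(a - sqrt(2))*(a + sqrt(2))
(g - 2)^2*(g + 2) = g^3 - 2*g^2 - 4*g + 8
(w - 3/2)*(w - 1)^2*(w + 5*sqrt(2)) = w^4 - 7*w^3/2 + 5*sqrt(2)*w^3 - 35*sqrt(2)*w^2/2 + 4*w^2 - 3*w/2 + 20*sqrt(2)*w - 15*sqrt(2)/2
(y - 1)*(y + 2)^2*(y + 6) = y^4 + 9*y^3 + 18*y^2 - 4*y - 24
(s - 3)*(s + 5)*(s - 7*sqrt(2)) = s^3 - 7*sqrt(2)*s^2 + 2*s^2 - 14*sqrt(2)*s - 15*s + 105*sqrt(2)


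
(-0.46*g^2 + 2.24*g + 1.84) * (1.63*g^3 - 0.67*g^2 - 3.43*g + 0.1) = -0.7498*g^5 + 3.9594*g^4 + 3.0762*g^3 - 8.962*g^2 - 6.0872*g + 0.184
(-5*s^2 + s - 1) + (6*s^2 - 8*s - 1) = s^2 - 7*s - 2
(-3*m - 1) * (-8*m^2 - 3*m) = 24*m^3 + 17*m^2 + 3*m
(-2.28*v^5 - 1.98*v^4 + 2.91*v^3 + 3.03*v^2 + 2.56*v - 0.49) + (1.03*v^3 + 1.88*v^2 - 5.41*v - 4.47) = -2.28*v^5 - 1.98*v^4 + 3.94*v^3 + 4.91*v^2 - 2.85*v - 4.96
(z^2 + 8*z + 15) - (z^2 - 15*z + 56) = 23*z - 41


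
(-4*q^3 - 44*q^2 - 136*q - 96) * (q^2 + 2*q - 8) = -4*q^5 - 52*q^4 - 192*q^3 - 16*q^2 + 896*q + 768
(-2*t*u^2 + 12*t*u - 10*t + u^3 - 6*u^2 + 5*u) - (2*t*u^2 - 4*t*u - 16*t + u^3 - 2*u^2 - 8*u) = -4*t*u^2 + 16*t*u + 6*t - 4*u^2 + 13*u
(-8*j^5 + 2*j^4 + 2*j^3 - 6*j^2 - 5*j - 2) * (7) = -56*j^5 + 14*j^4 + 14*j^3 - 42*j^2 - 35*j - 14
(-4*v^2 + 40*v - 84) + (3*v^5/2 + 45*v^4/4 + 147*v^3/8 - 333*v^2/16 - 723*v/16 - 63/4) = 3*v^5/2 + 45*v^4/4 + 147*v^3/8 - 397*v^2/16 - 83*v/16 - 399/4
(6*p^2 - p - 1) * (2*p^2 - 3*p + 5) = 12*p^4 - 20*p^3 + 31*p^2 - 2*p - 5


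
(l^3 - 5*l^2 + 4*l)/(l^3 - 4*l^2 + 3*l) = (l - 4)/(l - 3)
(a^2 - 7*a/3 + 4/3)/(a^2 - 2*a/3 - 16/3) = (-3*a^2 + 7*a - 4)/(-3*a^2 + 2*a + 16)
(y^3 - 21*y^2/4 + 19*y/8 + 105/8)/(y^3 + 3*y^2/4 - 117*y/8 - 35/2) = (2*y^2 - 13*y + 21)/(2*y^2 - y - 28)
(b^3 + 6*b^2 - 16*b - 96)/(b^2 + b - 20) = (b^2 + 10*b + 24)/(b + 5)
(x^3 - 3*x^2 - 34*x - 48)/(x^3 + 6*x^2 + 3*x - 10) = (x^2 - 5*x - 24)/(x^2 + 4*x - 5)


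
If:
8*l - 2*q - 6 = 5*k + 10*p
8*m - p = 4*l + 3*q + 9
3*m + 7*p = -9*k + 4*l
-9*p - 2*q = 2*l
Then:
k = 156*q/2567 - 348/2567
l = 41*q/5134 + 2673/5134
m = 53*q/151 + 207/151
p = -575*q/2567 - 297/2567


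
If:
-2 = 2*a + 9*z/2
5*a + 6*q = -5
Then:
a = -9*z/4 - 1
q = 15*z/8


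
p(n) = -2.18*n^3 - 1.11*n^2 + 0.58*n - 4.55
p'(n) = -6.54*n^2 - 2.22*n + 0.58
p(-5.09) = 251.22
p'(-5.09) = -157.56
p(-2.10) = 9.53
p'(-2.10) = -23.60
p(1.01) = -7.34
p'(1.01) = -8.33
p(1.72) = -17.93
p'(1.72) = -22.59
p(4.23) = -186.96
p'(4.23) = -125.83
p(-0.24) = -4.72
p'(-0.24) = 0.74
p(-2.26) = 13.63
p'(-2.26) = -27.81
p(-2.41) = 18.12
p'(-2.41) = -32.05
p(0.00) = -4.55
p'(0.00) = 0.58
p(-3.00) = 42.58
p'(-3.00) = -51.62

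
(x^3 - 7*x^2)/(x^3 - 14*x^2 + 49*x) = x/(x - 7)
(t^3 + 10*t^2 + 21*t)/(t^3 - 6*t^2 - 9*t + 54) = t*(t + 7)/(t^2 - 9*t + 18)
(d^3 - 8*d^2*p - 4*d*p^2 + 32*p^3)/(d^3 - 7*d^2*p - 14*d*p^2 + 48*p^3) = (d + 2*p)/(d + 3*p)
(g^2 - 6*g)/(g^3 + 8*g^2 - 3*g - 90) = g*(g - 6)/(g^3 + 8*g^2 - 3*g - 90)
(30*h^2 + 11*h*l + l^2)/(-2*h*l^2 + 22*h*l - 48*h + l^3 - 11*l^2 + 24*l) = (-30*h^2 - 11*h*l - l^2)/(2*h*l^2 - 22*h*l + 48*h - l^3 + 11*l^2 - 24*l)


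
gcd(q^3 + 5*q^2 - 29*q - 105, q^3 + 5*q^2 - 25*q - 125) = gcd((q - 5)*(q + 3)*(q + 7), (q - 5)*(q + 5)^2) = q - 5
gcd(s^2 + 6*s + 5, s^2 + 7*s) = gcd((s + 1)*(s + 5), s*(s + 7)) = 1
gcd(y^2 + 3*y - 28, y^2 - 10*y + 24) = y - 4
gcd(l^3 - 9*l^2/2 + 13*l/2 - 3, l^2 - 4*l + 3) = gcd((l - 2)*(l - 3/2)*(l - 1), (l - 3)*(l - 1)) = l - 1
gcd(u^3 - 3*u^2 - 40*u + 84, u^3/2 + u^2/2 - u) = 1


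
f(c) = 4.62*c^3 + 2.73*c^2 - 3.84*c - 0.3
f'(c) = 13.86*c^2 + 5.46*c - 3.84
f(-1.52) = -4.38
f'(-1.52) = 19.88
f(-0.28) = 0.89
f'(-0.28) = -4.28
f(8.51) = 3012.01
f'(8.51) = 1046.37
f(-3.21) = -112.66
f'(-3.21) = 121.45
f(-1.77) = -10.57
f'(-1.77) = 29.92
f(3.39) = 198.04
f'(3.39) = 173.95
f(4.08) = 343.26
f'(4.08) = 249.16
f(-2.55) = -49.36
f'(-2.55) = 72.36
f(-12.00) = -7544.46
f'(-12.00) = 1926.48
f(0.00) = -0.30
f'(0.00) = -3.84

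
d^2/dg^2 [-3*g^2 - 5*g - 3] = -6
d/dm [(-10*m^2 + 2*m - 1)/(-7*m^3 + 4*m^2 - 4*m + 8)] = (-70*m^4 + 28*m^3 + 11*m^2 - 152*m + 12)/(49*m^6 - 56*m^5 + 72*m^4 - 144*m^3 + 80*m^2 - 64*m + 64)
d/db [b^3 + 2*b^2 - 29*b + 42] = 3*b^2 + 4*b - 29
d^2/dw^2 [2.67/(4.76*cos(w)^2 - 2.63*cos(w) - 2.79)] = (241.983168*(1 - cos(w)^2)^2 - 100.275588*cos(w)^3 + 281.294379*cos(w)^2 + 180.959517*cos(w) - 349.83675)/(-4.76*cos(w)^2 + 2.63*cos(w) + 2.79)^3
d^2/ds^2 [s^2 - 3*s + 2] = 2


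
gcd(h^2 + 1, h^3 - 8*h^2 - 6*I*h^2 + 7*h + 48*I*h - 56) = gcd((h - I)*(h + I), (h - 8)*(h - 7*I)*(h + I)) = h + I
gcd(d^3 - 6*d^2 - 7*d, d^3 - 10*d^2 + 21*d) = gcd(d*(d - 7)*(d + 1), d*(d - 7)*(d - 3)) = d^2 - 7*d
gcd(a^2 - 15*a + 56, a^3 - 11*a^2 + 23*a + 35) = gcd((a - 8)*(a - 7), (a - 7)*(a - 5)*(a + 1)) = a - 7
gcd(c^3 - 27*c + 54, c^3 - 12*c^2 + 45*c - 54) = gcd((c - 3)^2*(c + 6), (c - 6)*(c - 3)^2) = c^2 - 6*c + 9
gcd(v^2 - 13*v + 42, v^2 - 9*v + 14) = v - 7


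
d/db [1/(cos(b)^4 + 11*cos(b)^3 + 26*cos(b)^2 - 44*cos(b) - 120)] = (4*cos(b)^3 + 33*cos(b)^2 + 52*cos(b) - 44)*sin(b)/(cos(b)^4 + 11*cos(b)^3 + 26*cos(b)^2 - 44*cos(b) - 120)^2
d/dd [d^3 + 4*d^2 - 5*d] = 3*d^2 + 8*d - 5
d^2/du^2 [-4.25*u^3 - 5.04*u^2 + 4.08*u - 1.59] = -25.5*u - 10.08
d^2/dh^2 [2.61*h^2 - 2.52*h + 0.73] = 5.22000000000000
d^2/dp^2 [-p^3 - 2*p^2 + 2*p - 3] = -6*p - 4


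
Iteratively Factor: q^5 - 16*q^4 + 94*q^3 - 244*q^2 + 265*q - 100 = (q - 5)*(q^4 - 11*q^3 + 39*q^2 - 49*q + 20) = (q - 5)*(q - 1)*(q^3 - 10*q^2 + 29*q - 20) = (q - 5)*(q - 4)*(q - 1)*(q^2 - 6*q + 5) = (q - 5)^2*(q - 4)*(q - 1)*(q - 1)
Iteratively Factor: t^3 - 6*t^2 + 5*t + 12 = (t - 3)*(t^2 - 3*t - 4) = (t - 4)*(t - 3)*(t + 1)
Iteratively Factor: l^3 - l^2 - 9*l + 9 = (l - 1)*(l^2 - 9) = (l - 3)*(l - 1)*(l + 3)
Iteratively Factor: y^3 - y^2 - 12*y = (y)*(y^2 - y - 12) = y*(y + 3)*(y - 4)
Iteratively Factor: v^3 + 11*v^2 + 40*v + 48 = (v + 4)*(v^2 + 7*v + 12) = (v + 4)^2*(v + 3)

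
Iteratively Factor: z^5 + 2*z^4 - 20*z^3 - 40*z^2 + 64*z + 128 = (z + 2)*(z^4 - 20*z^2 + 64) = (z - 2)*(z + 2)*(z^3 + 2*z^2 - 16*z - 32) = (z - 2)*(z + 2)^2*(z^2 - 16) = (z - 2)*(z + 2)^2*(z + 4)*(z - 4)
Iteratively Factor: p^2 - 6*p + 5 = (p - 1)*(p - 5)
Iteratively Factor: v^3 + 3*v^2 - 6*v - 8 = (v + 4)*(v^2 - v - 2) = (v - 2)*(v + 4)*(v + 1)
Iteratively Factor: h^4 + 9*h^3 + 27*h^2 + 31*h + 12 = (h + 3)*(h^3 + 6*h^2 + 9*h + 4) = (h + 1)*(h + 3)*(h^2 + 5*h + 4) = (h + 1)^2*(h + 3)*(h + 4)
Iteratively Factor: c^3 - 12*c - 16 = (c + 2)*(c^2 - 2*c - 8) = (c - 4)*(c + 2)*(c + 2)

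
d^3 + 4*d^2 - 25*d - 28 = (d - 4)*(d + 1)*(d + 7)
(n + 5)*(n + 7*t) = n^2 + 7*n*t + 5*n + 35*t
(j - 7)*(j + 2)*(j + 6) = j^3 + j^2 - 44*j - 84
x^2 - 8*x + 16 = (x - 4)^2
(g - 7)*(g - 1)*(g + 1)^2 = g^4 - 6*g^3 - 8*g^2 + 6*g + 7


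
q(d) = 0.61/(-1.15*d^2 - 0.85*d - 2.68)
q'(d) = 0.61*(2.3*d + 0.85)/(-1.15*d^2 - 0.85*d - 2.68)^2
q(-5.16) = -0.02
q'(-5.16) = -0.01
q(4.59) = -0.02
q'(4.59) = 0.01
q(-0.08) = -0.23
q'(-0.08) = 0.06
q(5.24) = -0.02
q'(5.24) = 0.01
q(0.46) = -0.18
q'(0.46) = 0.11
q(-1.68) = -0.14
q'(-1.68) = -0.09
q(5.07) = -0.02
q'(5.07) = 0.01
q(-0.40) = -0.24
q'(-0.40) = -0.01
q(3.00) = -0.04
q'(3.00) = 0.02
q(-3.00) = -0.06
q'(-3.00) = -0.03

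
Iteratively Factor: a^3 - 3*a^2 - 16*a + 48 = (a + 4)*(a^2 - 7*a + 12) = (a - 3)*(a + 4)*(a - 4)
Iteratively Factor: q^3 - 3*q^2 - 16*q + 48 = (q + 4)*(q^2 - 7*q + 12) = (q - 3)*(q + 4)*(q - 4)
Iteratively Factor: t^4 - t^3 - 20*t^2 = (t - 5)*(t^3 + 4*t^2) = t*(t - 5)*(t^2 + 4*t) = t^2*(t - 5)*(t + 4)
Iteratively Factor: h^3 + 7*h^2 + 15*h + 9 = (h + 1)*(h^2 + 6*h + 9) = (h + 1)*(h + 3)*(h + 3)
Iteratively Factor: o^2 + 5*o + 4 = (o + 1)*(o + 4)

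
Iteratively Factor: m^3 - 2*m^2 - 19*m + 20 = (m - 5)*(m^2 + 3*m - 4) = (m - 5)*(m - 1)*(m + 4)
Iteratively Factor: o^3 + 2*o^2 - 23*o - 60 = (o - 5)*(o^2 + 7*o + 12) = (o - 5)*(o + 3)*(o + 4)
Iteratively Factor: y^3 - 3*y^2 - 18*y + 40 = (y - 5)*(y^2 + 2*y - 8) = (y - 5)*(y - 2)*(y + 4)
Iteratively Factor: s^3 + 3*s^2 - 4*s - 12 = (s + 3)*(s^2 - 4) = (s + 2)*(s + 3)*(s - 2)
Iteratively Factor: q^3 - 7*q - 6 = (q + 1)*(q^2 - q - 6) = (q - 3)*(q + 1)*(q + 2)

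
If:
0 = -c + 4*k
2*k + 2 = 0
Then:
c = -4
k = -1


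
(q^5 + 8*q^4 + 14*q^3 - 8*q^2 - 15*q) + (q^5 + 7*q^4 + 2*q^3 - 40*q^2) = 2*q^5 + 15*q^4 + 16*q^3 - 48*q^2 - 15*q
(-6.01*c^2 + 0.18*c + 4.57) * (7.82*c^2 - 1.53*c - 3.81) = -46.9982*c^4 + 10.6029*c^3 + 58.3601*c^2 - 7.6779*c - 17.4117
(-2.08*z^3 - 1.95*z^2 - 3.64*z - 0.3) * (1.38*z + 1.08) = -2.8704*z^4 - 4.9374*z^3 - 7.1292*z^2 - 4.3452*z - 0.324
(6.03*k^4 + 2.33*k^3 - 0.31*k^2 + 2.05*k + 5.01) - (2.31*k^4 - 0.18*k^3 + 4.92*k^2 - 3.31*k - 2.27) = 3.72*k^4 + 2.51*k^3 - 5.23*k^2 + 5.36*k + 7.28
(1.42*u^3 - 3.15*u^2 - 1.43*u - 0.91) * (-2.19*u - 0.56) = -3.1098*u^4 + 6.1033*u^3 + 4.8957*u^2 + 2.7937*u + 0.5096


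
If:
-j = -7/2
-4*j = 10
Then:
No Solution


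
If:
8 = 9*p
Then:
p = 8/9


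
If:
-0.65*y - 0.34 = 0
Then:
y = -0.52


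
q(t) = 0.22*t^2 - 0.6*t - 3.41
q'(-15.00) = -7.20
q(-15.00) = 55.09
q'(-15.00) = -7.20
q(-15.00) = 55.09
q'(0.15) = -0.53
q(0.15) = -3.50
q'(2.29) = 0.41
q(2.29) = -3.63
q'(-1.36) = -1.20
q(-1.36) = -2.19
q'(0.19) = -0.52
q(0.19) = -3.52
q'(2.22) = 0.38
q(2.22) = -3.66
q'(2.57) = 0.53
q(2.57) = -3.50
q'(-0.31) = -0.74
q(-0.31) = -3.20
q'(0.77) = -0.26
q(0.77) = -3.74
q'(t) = 0.44*t - 0.6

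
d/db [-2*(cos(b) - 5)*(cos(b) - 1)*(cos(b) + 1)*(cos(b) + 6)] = 2*(4*cos(b)^3 + 3*cos(b)^2 - 62*cos(b) - 1)*sin(b)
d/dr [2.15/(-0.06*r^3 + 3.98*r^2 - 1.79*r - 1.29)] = (0.387*r^2 - 17.114*r + 3.8485)/(0.06*r^3 - 3.98*r^2 + 1.79*r + 1.29)^2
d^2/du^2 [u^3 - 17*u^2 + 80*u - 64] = 6*u - 34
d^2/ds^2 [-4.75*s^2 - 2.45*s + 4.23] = -9.50000000000000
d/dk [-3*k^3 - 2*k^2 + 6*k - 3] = -9*k^2 - 4*k + 6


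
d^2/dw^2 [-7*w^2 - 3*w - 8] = -14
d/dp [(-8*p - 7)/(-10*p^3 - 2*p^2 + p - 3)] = (80*p^3 + 16*p^2 - 8*p - (8*p + 7)*(30*p^2 + 4*p - 1) + 24)/(10*p^3 + 2*p^2 - p + 3)^2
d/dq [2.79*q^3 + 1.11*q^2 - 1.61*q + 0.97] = 8.37*q^2 + 2.22*q - 1.61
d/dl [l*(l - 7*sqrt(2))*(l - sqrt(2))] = 3*l^2 - 16*sqrt(2)*l + 14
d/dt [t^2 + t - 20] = 2*t + 1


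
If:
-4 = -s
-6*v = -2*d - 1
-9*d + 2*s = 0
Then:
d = 8/9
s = 4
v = 25/54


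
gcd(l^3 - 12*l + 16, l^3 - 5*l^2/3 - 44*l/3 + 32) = l + 4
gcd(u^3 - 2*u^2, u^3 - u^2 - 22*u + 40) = u - 2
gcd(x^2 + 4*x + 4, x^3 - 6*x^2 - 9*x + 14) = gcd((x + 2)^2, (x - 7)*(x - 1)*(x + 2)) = x + 2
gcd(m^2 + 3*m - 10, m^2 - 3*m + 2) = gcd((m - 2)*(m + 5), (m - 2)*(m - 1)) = m - 2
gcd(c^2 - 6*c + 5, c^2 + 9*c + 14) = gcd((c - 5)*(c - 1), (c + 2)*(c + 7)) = 1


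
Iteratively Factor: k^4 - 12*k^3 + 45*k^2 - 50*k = (k - 2)*(k^3 - 10*k^2 + 25*k) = (k - 5)*(k - 2)*(k^2 - 5*k) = k*(k - 5)*(k - 2)*(k - 5)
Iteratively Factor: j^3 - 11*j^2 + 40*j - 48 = (j - 4)*(j^2 - 7*j + 12) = (j - 4)*(j - 3)*(j - 4)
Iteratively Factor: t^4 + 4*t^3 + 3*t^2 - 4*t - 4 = (t + 2)*(t^3 + 2*t^2 - t - 2) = (t + 1)*(t + 2)*(t^2 + t - 2) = (t - 1)*(t + 1)*(t + 2)*(t + 2)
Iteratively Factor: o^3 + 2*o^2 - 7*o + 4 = (o - 1)*(o^2 + 3*o - 4) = (o - 1)*(o + 4)*(o - 1)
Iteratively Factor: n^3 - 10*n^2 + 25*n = (n - 5)*(n^2 - 5*n) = n*(n - 5)*(n - 5)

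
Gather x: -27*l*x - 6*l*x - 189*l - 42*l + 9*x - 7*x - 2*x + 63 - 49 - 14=-33*l*x - 231*l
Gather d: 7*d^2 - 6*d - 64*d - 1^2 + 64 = 7*d^2 - 70*d + 63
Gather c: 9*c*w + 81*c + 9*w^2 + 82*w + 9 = c*(9*w + 81) + 9*w^2 + 82*w + 9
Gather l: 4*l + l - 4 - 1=5*l - 5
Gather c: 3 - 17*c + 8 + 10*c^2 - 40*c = 10*c^2 - 57*c + 11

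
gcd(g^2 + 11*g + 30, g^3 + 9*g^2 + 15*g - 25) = g + 5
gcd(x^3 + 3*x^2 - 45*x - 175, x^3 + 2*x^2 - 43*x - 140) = x^2 - 2*x - 35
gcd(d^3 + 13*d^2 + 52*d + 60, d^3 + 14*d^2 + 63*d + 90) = d^2 + 11*d + 30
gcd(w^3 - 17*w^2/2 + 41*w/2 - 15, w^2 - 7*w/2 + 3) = w^2 - 7*w/2 + 3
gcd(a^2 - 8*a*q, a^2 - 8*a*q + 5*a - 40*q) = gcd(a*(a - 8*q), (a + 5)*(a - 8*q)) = -a + 8*q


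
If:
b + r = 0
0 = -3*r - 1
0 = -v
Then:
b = 1/3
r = -1/3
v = 0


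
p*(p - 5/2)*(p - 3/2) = p^3 - 4*p^2 + 15*p/4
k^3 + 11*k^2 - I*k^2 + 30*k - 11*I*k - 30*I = (k + 5)*(k + 6)*(k - I)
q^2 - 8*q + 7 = (q - 7)*(q - 1)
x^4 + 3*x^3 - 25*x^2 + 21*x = x*(x - 3)*(x - 1)*(x + 7)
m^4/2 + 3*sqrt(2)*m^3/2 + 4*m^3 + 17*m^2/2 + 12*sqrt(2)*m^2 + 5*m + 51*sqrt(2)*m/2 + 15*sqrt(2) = (m/2 + 1/2)*(m + 2)*(m + 5)*(m + 3*sqrt(2))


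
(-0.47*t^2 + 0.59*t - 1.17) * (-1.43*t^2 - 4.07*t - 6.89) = 0.6721*t^4 + 1.0692*t^3 + 2.5101*t^2 + 0.696800000000001*t + 8.0613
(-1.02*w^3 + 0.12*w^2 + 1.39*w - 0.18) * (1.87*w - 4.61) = -1.9074*w^4 + 4.9266*w^3 + 2.0461*w^2 - 6.7445*w + 0.8298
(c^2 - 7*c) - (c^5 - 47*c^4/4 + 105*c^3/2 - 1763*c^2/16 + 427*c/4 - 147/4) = -c^5 + 47*c^4/4 - 105*c^3/2 + 1779*c^2/16 - 455*c/4 + 147/4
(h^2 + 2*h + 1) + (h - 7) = h^2 + 3*h - 6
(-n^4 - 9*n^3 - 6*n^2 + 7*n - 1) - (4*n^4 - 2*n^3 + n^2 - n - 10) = -5*n^4 - 7*n^3 - 7*n^2 + 8*n + 9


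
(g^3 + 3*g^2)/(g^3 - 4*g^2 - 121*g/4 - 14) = 4*g^2*(g + 3)/(4*g^3 - 16*g^2 - 121*g - 56)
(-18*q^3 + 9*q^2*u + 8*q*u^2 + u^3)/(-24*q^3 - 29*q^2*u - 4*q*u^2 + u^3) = (6*q^2 - 5*q*u - u^2)/(8*q^2 + 7*q*u - u^2)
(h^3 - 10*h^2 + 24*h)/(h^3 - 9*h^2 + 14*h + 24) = h/(h + 1)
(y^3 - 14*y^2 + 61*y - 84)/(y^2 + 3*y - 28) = (y^2 - 10*y + 21)/(y + 7)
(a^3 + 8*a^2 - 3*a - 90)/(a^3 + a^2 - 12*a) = (a^2 + 11*a + 30)/(a*(a + 4))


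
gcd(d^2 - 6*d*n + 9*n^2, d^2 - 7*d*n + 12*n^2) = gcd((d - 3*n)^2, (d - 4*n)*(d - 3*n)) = d - 3*n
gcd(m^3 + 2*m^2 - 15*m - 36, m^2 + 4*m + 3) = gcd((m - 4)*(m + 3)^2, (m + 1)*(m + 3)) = m + 3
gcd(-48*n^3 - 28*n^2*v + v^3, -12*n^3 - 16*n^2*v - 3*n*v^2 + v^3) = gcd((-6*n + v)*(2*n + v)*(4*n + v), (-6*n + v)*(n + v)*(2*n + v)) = -12*n^2 - 4*n*v + v^2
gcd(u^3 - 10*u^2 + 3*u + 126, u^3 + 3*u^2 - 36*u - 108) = u^2 - 3*u - 18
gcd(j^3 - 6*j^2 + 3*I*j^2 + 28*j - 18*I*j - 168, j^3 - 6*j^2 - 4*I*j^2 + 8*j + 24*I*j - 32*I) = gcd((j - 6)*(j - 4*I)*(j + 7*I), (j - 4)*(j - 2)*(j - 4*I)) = j - 4*I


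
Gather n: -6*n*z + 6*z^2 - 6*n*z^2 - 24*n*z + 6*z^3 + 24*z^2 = n*(-6*z^2 - 30*z) + 6*z^3 + 30*z^2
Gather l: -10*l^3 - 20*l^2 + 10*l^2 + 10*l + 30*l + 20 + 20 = -10*l^3 - 10*l^2 + 40*l + 40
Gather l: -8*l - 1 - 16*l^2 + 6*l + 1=-16*l^2 - 2*l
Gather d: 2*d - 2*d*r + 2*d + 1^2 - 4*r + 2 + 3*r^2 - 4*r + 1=d*(4 - 2*r) + 3*r^2 - 8*r + 4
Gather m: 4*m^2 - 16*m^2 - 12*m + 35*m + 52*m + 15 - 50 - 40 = -12*m^2 + 75*m - 75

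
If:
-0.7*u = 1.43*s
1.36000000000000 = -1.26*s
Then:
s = -1.08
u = 2.20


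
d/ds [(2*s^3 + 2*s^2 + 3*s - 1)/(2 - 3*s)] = (-12*s^3 + 6*s^2 + 8*s + 3)/(9*s^2 - 12*s + 4)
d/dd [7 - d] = -1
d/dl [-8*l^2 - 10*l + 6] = -16*l - 10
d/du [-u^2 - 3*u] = -2*u - 3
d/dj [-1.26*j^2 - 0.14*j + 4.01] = -2.52*j - 0.14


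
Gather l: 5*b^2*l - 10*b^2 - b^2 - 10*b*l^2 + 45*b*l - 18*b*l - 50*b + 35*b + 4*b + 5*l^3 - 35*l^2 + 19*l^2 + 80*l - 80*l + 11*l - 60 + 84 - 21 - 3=-11*b^2 - 11*b + 5*l^3 + l^2*(-10*b - 16) + l*(5*b^2 + 27*b + 11)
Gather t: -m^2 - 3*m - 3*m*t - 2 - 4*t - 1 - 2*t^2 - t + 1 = -m^2 - 3*m - 2*t^2 + t*(-3*m - 5) - 2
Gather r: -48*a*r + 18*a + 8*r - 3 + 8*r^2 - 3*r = 18*a + 8*r^2 + r*(5 - 48*a) - 3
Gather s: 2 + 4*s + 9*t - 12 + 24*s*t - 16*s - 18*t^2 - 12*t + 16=s*(24*t - 12) - 18*t^2 - 3*t + 6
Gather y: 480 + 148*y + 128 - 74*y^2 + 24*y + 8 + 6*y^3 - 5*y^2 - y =6*y^3 - 79*y^2 + 171*y + 616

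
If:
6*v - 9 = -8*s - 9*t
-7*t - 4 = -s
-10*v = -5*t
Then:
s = 111/68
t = -23/68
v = -23/136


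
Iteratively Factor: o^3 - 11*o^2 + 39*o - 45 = (o - 3)*(o^2 - 8*o + 15) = (o - 3)^2*(o - 5)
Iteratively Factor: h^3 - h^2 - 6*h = (h + 2)*(h^2 - 3*h) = (h - 3)*(h + 2)*(h)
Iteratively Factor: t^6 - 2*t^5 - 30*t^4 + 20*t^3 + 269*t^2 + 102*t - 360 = (t + 2)*(t^5 - 4*t^4 - 22*t^3 + 64*t^2 + 141*t - 180) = (t - 5)*(t + 2)*(t^4 + t^3 - 17*t^2 - 21*t + 36) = (t - 5)*(t - 1)*(t + 2)*(t^3 + 2*t^2 - 15*t - 36) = (t - 5)*(t - 4)*(t - 1)*(t + 2)*(t^2 + 6*t + 9) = (t - 5)*(t - 4)*(t - 1)*(t + 2)*(t + 3)*(t + 3)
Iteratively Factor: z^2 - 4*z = (z - 4)*(z)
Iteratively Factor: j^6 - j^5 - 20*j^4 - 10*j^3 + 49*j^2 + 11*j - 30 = (j - 1)*(j^5 - 20*j^3 - 30*j^2 + 19*j + 30) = (j - 1)*(j + 3)*(j^4 - 3*j^3 - 11*j^2 + 3*j + 10) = (j - 1)*(j + 1)*(j + 3)*(j^3 - 4*j^2 - 7*j + 10) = (j - 5)*(j - 1)*(j + 1)*(j + 3)*(j^2 + j - 2) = (j - 5)*(j - 1)^2*(j + 1)*(j + 3)*(j + 2)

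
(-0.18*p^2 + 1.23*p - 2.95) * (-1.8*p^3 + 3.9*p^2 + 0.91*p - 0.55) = 0.324*p^5 - 2.916*p^4 + 9.9432*p^3 - 10.2867*p^2 - 3.361*p + 1.6225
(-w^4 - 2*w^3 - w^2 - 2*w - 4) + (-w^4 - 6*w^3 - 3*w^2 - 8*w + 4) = -2*w^4 - 8*w^3 - 4*w^2 - 10*w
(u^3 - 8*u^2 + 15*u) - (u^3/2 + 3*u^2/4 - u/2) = u^3/2 - 35*u^2/4 + 31*u/2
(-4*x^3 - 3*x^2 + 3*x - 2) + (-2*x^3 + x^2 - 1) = -6*x^3 - 2*x^2 + 3*x - 3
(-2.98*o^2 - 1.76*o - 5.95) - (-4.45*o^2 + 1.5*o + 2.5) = 1.47*o^2 - 3.26*o - 8.45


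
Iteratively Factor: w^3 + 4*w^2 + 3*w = (w)*(w^2 + 4*w + 3) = w*(w + 3)*(w + 1)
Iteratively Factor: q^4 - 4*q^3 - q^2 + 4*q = (q + 1)*(q^3 - 5*q^2 + 4*q) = q*(q + 1)*(q^2 - 5*q + 4) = q*(q - 4)*(q + 1)*(q - 1)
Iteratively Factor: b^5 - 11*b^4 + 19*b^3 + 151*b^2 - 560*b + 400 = (b - 5)*(b^4 - 6*b^3 - 11*b^2 + 96*b - 80) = (b - 5)*(b - 1)*(b^3 - 5*b^2 - 16*b + 80) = (b - 5)^2*(b - 1)*(b^2 - 16) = (b - 5)^2*(b - 1)*(b + 4)*(b - 4)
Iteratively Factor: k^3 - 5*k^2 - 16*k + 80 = (k - 4)*(k^2 - k - 20) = (k - 4)*(k + 4)*(k - 5)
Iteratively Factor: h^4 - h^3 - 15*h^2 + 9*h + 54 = (h + 3)*(h^3 - 4*h^2 - 3*h + 18) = (h - 3)*(h + 3)*(h^2 - h - 6) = (h - 3)^2*(h + 3)*(h + 2)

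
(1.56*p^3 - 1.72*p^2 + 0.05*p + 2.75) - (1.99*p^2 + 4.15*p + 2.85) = 1.56*p^3 - 3.71*p^2 - 4.1*p - 0.1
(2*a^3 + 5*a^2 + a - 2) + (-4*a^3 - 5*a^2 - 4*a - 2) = -2*a^3 - 3*a - 4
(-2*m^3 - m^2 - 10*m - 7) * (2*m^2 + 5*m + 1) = -4*m^5 - 12*m^4 - 27*m^3 - 65*m^2 - 45*m - 7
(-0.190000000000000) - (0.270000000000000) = -0.460000000000000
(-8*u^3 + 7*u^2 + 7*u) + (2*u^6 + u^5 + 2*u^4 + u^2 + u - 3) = 2*u^6 + u^5 + 2*u^4 - 8*u^3 + 8*u^2 + 8*u - 3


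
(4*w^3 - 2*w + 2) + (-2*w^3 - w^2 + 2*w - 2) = 2*w^3 - w^2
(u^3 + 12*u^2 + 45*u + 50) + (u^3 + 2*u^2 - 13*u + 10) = 2*u^3 + 14*u^2 + 32*u + 60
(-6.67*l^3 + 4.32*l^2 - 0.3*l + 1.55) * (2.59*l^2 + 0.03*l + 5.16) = -17.2753*l^5 + 10.9887*l^4 - 35.0646*l^3 + 26.2967*l^2 - 1.5015*l + 7.998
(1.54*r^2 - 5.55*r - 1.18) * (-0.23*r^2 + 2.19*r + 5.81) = -0.3542*r^4 + 4.6491*r^3 - 2.9357*r^2 - 34.8297*r - 6.8558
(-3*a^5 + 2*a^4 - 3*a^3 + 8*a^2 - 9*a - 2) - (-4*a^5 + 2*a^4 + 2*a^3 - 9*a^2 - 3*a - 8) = a^5 - 5*a^3 + 17*a^2 - 6*a + 6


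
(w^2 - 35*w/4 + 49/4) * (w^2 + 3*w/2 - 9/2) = w^4 - 29*w^3/4 - 43*w^2/8 + 231*w/4 - 441/8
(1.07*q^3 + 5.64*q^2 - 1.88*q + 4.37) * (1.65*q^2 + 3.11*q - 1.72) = 1.7655*q^5 + 12.6337*q^4 + 12.598*q^3 - 8.3371*q^2 + 16.8243*q - 7.5164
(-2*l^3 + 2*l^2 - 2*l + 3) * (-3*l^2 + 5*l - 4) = 6*l^5 - 16*l^4 + 24*l^3 - 27*l^2 + 23*l - 12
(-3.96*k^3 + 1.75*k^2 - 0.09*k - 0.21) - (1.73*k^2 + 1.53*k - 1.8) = -3.96*k^3 + 0.02*k^2 - 1.62*k + 1.59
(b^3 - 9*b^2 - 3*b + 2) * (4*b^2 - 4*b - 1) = 4*b^5 - 40*b^4 + 23*b^3 + 29*b^2 - 5*b - 2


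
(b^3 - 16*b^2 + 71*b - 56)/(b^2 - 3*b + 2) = (b^2 - 15*b + 56)/(b - 2)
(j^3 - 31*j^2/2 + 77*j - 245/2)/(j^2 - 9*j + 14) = (2*j^2 - 17*j + 35)/(2*(j - 2))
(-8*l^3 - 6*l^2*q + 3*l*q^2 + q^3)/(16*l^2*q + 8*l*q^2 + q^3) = (-2*l^2 - l*q + q^2)/(q*(4*l + q))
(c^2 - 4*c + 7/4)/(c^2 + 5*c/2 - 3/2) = (c - 7/2)/(c + 3)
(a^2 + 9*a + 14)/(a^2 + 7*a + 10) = (a + 7)/(a + 5)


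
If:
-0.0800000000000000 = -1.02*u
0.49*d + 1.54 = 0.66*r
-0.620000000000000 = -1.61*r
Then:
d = -2.62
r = 0.39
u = 0.08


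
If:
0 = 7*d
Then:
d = 0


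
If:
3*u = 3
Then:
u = 1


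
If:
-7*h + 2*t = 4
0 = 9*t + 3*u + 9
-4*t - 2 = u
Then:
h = -2/7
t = 1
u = -6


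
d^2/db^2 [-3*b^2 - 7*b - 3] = -6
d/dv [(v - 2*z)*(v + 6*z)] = 2*v + 4*z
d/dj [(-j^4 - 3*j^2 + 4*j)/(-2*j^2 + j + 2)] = (-j*(4*j - 1)*(j^3 + 3*j - 4) + 2*(-2*j^2 + j + 2)*(-2*j^3 - 3*j + 2))/(-2*j^2 + j + 2)^2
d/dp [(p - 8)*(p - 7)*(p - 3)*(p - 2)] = 4*p^3 - 60*p^2 + 274*p - 370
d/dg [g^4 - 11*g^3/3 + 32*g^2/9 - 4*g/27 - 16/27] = 4*g^3 - 11*g^2 + 64*g/9 - 4/27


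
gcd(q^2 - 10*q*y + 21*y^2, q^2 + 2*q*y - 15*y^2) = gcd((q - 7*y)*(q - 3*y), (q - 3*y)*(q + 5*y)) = -q + 3*y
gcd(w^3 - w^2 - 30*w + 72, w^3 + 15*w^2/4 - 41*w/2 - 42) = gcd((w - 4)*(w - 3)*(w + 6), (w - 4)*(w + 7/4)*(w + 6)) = w^2 + 2*w - 24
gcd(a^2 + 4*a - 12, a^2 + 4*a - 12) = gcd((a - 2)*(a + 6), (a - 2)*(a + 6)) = a^2 + 4*a - 12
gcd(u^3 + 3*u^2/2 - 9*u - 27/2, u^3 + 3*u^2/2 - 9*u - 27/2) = u^3 + 3*u^2/2 - 9*u - 27/2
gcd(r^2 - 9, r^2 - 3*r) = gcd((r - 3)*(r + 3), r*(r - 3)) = r - 3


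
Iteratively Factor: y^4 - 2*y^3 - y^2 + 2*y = (y - 2)*(y^3 - y) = y*(y - 2)*(y^2 - 1) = y*(y - 2)*(y - 1)*(y + 1)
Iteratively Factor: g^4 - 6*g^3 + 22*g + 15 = (g - 3)*(g^3 - 3*g^2 - 9*g - 5) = (g - 3)*(g + 1)*(g^2 - 4*g - 5) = (g - 5)*(g - 3)*(g + 1)*(g + 1)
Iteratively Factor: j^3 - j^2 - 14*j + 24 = (j - 2)*(j^2 + j - 12) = (j - 2)*(j + 4)*(j - 3)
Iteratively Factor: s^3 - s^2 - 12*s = (s + 3)*(s^2 - 4*s) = s*(s + 3)*(s - 4)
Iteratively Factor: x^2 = (x)*(x)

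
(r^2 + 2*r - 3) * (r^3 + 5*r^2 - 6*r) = r^5 + 7*r^4 + r^3 - 27*r^2 + 18*r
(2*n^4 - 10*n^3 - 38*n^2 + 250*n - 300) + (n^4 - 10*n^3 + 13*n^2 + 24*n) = 3*n^4 - 20*n^3 - 25*n^2 + 274*n - 300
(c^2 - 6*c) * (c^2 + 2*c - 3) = c^4 - 4*c^3 - 15*c^2 + 18*c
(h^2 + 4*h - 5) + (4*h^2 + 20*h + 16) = 5*h^2 + 24*h + 11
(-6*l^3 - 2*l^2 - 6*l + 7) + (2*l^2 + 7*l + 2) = -6*l^3 + l + 9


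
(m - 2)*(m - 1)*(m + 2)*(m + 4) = m^4 + 3*m^3 - 8*m^2 - 12*m + 16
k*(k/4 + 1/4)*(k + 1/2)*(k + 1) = k^4/4 + 5*k^3/8 + k^2/2 + k/8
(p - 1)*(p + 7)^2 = p^3 + 13*p^2 + 35*p - 49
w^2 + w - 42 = (w - 6)*(w + 7)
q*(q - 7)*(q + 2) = q^3 - 5*q^2 - 14*q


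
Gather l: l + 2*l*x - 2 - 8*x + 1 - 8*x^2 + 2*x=l*(2*x + 1) - 8*x^2 - 6*x - 1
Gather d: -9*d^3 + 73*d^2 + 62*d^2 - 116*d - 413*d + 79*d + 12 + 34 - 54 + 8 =-9*d^3 + 135*d^2 - 450*d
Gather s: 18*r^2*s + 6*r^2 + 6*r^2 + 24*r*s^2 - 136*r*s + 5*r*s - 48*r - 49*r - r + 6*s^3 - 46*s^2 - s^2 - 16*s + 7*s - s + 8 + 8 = 12*r^2 - 98*r + 6*s^3 + s^2*(24*r - 47) + s*(18*r^2 - 131*r - 10) + 16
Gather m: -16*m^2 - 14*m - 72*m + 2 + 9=-16*m^2 - 86*m + 11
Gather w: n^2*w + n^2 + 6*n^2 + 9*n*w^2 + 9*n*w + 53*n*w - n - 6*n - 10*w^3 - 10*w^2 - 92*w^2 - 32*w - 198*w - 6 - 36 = 7*n^2 - 7*n - 10*w^3 + w^2*(9*n - 102) + w*(n^2 + 62*n - 230) - 42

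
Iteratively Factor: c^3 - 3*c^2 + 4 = (c - 2)*(c^2 - c - 2) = (c - 2)*(c + 1)*(c - 2)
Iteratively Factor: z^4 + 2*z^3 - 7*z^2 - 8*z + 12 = (z + 3)*(z^3 - z^2 - 4*z + 4) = (z + 2)*(z + 3)*(z^2 - 3*z + 2) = (z - 2)*(z + 2)*(z + 3)*(z - 1)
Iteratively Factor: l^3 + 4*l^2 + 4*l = (l + 2)*(l^2 + 2*l) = l*(l + 2)*(l + 2)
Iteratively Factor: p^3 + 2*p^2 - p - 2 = (p - 1)*(p^2 + 3*p + 2) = (p - 1)*(p + 1)*(p + 2)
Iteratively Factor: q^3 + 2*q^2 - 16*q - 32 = (q - 4)*(q^2 + 6*q + 8) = (q - 4)*(q + 2)*(q + 4)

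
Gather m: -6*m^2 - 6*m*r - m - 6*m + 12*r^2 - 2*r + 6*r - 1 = -6*m^2 + m*(-6*r - 7) + 12*r^2 + 4*r - 1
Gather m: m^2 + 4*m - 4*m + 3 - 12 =m^2 - 9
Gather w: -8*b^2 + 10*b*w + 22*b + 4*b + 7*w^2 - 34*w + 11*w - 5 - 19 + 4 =-8*b^2 + 26*b + 7*w^2 + w*(10*b - 23) - 20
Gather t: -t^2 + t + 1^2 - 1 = -t^2 + t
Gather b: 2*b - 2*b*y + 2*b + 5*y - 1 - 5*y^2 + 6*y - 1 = b*(4 - 2*y) - 5*y^2 + 11*y - 2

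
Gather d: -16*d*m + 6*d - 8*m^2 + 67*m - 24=d*(6 - 16*m) - 8*m^2 + 67*m - 24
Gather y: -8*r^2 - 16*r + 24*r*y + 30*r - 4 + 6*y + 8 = -8*r^2 + 14*r + y*(24*r + 6) + 4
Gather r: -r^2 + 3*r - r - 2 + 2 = -r^2 + 2*r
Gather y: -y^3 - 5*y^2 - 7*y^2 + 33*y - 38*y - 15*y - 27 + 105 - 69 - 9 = -y^3 - 12*y^2 - 20*y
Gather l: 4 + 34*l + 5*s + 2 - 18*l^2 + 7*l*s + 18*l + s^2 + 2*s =-18*l^2 + l*(7*s + 52) + s^2 + 7*s + 6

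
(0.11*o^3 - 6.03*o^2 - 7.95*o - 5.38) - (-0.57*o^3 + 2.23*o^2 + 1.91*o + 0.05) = 0.68*o^3 - 8.26*o^2 - 9.86*o - 5.43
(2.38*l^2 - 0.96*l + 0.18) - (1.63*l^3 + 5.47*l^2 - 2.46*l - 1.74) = -1.63*l^3 - 3.09*l^2 + 1.5*l + 1.92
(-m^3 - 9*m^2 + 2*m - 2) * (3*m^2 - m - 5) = -3*m^5 - 26*m^4 + 20*m^3 + 37*m^2 - 8*m + 10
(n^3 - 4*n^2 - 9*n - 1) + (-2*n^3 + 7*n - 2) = -n^3 - 4*n^2 - 2*n - 3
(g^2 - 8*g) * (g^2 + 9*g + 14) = g^4 + g^3 - 58*g^2 - 112*g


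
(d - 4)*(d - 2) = d^2 - 6*d + 8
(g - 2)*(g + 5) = g^2 + 3*g - 10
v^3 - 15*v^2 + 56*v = v*(v - 8)*(v - 7)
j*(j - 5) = j^2 - 5*j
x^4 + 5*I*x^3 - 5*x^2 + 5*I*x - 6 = (x - I)*(x + I)*(x + 2*I)*(x + 3*I)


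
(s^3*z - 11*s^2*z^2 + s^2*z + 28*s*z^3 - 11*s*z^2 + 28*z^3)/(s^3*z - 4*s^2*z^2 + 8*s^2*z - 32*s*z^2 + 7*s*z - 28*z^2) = (s - 7*z)/(s + 7)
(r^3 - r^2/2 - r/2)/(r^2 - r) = r + 1/2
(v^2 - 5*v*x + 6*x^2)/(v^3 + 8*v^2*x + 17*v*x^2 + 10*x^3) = (v^2 - 5*v*x + 6*x^2)/(v^3 + 8*v^2*x + 17*v*x^2 + 10*x^3)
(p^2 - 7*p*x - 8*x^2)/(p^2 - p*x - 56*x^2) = (p + x)/(p + 7*x)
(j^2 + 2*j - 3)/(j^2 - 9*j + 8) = (j + 3)/(j - 8)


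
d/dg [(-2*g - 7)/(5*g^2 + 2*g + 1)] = 2*(5*g^2 + 35*g + 6)/(25*g^4 + 20*g^3 + 14*g^2 + 4*g + 1)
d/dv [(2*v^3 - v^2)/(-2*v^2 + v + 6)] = v*(-4*v^3 + 4*v^2 + 35*v - 12)/(4*v^4 - 4*v^3 - 23*v^2 + 12*v + 36)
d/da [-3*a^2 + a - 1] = 1 - 6*a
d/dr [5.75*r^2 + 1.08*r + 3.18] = 11.5*r + 1.08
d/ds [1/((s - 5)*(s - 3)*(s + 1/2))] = 4*(-3*s^2 + 15*s - 11)/(4*s^6 - 60*s^5 + 313*s^4 - 600*s^3 + 34*s^2 + 660*s + 225)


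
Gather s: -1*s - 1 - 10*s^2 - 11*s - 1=-10*s^2 - 12*s - 2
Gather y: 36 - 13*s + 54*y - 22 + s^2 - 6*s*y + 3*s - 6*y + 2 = s^2 - 10*s + y*(48 - 6*s) + 16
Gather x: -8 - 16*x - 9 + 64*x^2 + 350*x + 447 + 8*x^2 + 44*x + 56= 72*x^2 + 378*x + 486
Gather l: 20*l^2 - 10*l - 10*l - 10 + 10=20*l^2 - 20*l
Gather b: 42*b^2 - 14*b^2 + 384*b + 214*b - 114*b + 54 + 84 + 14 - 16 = 28*b^2 + 484*b + 136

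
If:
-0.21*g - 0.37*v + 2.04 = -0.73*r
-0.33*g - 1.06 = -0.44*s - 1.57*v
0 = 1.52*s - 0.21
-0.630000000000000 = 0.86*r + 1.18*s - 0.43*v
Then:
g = 6.46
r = 0.08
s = 0.14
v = 1.99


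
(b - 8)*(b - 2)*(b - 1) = b^3 - 11*b^2 + 26*b - 16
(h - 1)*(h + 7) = h^2 + 6*h - 7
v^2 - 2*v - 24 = (v - 6)*(v + 4)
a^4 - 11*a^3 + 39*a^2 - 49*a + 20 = (a - 5)*(a - 4)*(a - 1)^2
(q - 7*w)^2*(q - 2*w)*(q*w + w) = q^4*w - 16*q^3*w^2 + q^3*w + 77*q^2*w^3 - 16*q^2*w^2 - 98*q*w^4 + 77*q*w^3 - 98*w^4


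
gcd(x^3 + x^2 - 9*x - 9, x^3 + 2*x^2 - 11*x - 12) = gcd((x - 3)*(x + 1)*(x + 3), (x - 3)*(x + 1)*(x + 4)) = x^2 - 2*x - 3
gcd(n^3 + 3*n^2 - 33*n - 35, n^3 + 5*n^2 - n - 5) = n + 1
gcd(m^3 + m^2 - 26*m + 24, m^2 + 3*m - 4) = m - 1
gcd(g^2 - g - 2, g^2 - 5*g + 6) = g - 2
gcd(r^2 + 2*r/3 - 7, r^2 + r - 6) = r + 3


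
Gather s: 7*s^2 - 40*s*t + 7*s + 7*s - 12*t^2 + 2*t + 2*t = 7*s^2 + s*(14 - 40*t) - 12*t^2 + 4*t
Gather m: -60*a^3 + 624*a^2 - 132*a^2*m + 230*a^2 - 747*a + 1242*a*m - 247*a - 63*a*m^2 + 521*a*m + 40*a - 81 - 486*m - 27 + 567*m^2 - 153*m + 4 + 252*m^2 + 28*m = -60*a^3 + 854*a^2 - 954*a + m^2*(819 - 63*a) + m*(-132*a^2 + 1763*a - 611) - 104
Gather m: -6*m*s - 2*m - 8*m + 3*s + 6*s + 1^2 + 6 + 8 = m*(-6*s - 10) + 9*s + 15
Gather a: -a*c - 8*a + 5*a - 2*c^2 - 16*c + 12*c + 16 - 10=a*(-c - 3) - 2*c^2 - 4*c + 6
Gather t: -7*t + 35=35 - 7*t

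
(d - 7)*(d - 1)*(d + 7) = d^3 - d^2 - 49*d + 49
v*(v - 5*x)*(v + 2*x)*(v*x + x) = v^4*x - 3*v^3*x^2 + v^3*x - 10*v^2*x^3 - 3*v^2*x^2 - 10*v*x^3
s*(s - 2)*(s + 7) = s^3 + 5*s^2 - 14*s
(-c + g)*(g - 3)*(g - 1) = -c*g^2 + 4*c*g - 3*c + g^3 - 4*g^2 + 3*g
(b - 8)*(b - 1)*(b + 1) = b^3 - 8*b^2 - b + 8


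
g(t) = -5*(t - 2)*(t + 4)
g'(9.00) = -100.00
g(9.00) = -455.00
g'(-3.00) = 20.00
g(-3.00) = 25.00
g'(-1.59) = 5.90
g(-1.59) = 43.26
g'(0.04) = -10.40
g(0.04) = 39.59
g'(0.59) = -15.90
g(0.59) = 32.36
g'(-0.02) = -9.80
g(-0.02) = 40.20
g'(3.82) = -48.20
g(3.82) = -71.16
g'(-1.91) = 9.10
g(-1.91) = 40.86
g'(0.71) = -17.10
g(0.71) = 30.38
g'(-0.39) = -6.10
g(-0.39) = 43.14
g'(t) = -10*t - 10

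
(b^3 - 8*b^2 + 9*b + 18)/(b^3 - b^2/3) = 3*(b^3 - 8*b^2 + 9*b + 18)/(b^2*(3*b - 1))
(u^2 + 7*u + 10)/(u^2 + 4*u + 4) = (u + 5)/(u + 2)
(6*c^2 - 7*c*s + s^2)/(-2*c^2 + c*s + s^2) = (-6*c + s)/(2*c + s)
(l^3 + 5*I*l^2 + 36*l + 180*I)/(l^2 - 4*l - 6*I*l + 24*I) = (l^2 + 11*I*l - 30)/(l - 4)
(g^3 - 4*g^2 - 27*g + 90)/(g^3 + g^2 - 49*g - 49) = (g^3 - 4*g^2 - 27*g + 90)/(g^3 + g^2 - 49*g - 49)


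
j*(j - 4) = j^2 - 4*j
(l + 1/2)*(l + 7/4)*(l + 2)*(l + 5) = l^4 + 37*l^3/4 + 213*l^2/8 + 229*l/8 + 35/4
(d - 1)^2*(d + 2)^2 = d^4 + 2*d^3 - 3*d^2 - 4*d + 4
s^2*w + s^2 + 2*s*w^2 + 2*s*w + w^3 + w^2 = (s + w)^2*(w + 1)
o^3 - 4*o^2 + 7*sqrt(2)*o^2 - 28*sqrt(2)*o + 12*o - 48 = (o - 4)*(o + sqrt(2))*(o + 6*sqrt(2))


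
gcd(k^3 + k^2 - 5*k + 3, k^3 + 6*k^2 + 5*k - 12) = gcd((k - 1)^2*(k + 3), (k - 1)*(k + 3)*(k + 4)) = k^2 + 2*k - 3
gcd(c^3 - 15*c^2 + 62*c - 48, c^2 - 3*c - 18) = c - 6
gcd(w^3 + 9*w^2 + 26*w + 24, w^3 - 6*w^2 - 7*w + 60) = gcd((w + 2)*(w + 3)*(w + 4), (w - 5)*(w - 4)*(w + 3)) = w + 3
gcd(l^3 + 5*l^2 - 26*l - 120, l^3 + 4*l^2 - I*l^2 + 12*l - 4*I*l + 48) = l + 4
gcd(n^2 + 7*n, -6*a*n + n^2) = n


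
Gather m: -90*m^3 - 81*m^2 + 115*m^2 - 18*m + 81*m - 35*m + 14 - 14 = -90*m^3 + 34*m^2 + 28*m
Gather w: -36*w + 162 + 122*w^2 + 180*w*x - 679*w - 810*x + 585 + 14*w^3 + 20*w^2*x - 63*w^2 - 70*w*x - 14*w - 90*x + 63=14*w^3 + w^2*(20*x + 59) + w*(110*x - 729) - 900*x + 810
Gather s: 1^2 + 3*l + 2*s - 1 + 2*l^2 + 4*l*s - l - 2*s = 2*l^2 + 4*l*s + 2*l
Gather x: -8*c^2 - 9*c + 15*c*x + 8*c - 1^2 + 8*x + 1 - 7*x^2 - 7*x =-8*c^2 - c - 7*x^2 + x*(15*c + 1)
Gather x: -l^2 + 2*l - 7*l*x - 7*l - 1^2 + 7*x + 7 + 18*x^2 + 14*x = -l^2 - 5*l + 18*x^2 + x*(21 - 7*l) + 6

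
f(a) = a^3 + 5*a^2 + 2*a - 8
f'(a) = 3*a^2 + 10*a + 2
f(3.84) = 130.03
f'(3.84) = 84.64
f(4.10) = 153.17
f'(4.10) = 93.43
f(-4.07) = -0.73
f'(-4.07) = 10.99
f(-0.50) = -7.88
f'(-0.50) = -2.25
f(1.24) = 4.07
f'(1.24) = 19.01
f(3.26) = 86.30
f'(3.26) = 66.48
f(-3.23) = 4.01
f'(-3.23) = 1.00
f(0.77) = -3.04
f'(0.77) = 11.48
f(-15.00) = -2288.00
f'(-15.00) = 527.00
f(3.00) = 70.00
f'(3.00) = 59.00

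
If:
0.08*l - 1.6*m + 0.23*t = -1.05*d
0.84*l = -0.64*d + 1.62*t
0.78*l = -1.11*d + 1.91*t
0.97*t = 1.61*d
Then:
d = 0.00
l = 0.00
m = 0.00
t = 0.00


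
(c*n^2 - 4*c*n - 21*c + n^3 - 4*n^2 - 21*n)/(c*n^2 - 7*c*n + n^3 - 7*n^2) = (n + 3)/n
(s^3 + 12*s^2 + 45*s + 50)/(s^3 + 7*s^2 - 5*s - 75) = (s + 2)/(s - 3)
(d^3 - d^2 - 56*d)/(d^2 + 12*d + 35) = d*(d - 8)/(d + 5)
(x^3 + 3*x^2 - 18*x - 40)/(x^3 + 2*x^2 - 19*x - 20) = (x + 2)/(x + 1)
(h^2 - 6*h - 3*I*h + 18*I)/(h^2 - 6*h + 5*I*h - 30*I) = (h - 3*I)/(h + 5*I)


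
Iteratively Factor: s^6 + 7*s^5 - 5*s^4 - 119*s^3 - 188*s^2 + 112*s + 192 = (s + 4)*(s^5 + 3*s^4 - 17*s^3 - 51*s^2 + 16*s + 48) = (s + 1)*(s + 4)*(s^4 + 2*s^3 - 19*s^2 - 32*s + 48) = (s + 1)*(s + 3)*(s + 4)*(s^3 - s^2 - 16*s + 16) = (s + 1)*(s + 3)*(s + 4)^2*(s^2 - 5*s + 4) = (s - 4)*(s + 1)*(s + 3)*(s + 4)^2*(s - 1)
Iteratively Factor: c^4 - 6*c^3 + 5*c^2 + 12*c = (c + 1)*(c^3 - 7*c^2 + 12*c) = (c - 3)*(c + 1)*(c^2 - 4*c) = c*(c - 3)*(c + 1)*(c - 4)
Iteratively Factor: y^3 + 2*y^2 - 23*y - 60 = (y - 5)*(y^2 + 7*y + 12) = (y - 5)*(y + 4)*(y + 3)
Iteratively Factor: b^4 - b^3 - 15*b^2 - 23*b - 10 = (b - 5)*(b^3 + 4*b^2 + 5*b + 2) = (b - 5)*(b + 1)*(b^2 + 3*b + 2) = (b - 5)*(b + 1)^2*(b + 2)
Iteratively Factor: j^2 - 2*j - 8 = (j + 2)*(j - 4)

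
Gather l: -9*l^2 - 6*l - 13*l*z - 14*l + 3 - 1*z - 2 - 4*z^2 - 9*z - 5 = -9*l^2 + l*(-13*z - 20) - 4*z^2 - 10*z - 4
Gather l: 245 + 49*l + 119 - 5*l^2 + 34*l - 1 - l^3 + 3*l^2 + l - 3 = -l^3 - 2*l^2 + 84*l + 360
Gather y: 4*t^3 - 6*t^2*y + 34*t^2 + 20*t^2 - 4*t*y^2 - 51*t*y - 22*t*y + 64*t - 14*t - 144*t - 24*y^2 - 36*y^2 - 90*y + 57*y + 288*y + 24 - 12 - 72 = 4*t^3 + 54*t^2 - 94*t + y^2*(-4*t - 60) + y*(-6*t^2 - 73*t + 255) - 60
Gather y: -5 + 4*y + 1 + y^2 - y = y^2 + 3*y - 4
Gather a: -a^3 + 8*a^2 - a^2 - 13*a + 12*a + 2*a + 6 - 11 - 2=-a^3 + 7*a^2 + a - 7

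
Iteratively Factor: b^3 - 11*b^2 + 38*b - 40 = (b - 4)*(b^2 - 7*b + 10) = (b - 4)*(b - 2)*(b - 5)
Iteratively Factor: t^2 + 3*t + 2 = (t + 1)*(t + 2)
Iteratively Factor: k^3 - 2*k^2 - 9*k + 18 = (k - 2)*(k^2 - 9) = (k - 2)*(k + 3)*(k - 3)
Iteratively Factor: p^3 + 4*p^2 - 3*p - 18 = (p - 2)*(p^2 + 6*p + 9) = (p - 2)*(p + 3)*(p + 3)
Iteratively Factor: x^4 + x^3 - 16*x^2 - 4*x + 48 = (x + 4)*(x^3 - 3*x^2 - 4*x + 12) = (x - 3)*(x + 4)*(x^2 - 4) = (x - 3)*(x + 2)*(x + 4)*(x - 2)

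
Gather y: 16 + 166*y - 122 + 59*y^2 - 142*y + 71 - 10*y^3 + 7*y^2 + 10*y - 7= -10*y^3 + 66*y^2 + 34*y - 42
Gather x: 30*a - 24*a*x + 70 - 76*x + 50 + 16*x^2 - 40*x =30*a + 16*x^2 + x*(-24*a - 116) + 120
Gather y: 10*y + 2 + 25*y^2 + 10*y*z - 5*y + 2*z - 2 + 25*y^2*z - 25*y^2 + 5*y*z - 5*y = 25*y^2*z + 15*y*z + 2*z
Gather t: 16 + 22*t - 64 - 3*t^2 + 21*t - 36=-3*t^2 + 43*t - 84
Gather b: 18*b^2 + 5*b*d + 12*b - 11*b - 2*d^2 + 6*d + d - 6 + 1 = 18*b^2 + b*(5*d + 1) - 2*d^2 + 7*d - 5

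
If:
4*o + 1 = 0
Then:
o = -1/4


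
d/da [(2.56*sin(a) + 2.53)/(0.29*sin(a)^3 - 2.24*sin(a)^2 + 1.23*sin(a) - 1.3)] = (-1.4848*sin(a)^3 + 3.5333*sin(a)^2 + 11.3344*sin(a) - 6.4399)*cos(a)/(0.0841*sin(a)^6 - 1.2992*sin(a)^5 + 5.731*sin(a)^4 - 6.2644*sin(a)^3 + 7.3369*sin(a)^2 - 3.198*sin(a) + 1.69)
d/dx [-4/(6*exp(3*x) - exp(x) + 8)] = (72*exp(2*x) - 4)*exp(x)/(6*exp(3*x) - exp(x) + 8)^2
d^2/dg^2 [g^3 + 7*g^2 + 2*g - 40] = 6*g + 14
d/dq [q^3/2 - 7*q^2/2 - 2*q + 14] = 3*q^2/2 - 7*q - 2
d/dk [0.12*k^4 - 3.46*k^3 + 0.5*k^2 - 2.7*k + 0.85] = 0.48*k^3 - 10.38*k^2 + 1.0*k - 2.7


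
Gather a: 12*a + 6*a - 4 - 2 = 18*a - 6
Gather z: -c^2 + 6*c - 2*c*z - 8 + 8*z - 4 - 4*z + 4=-c^2 + 6*c + z*(4 - 2*c) - 8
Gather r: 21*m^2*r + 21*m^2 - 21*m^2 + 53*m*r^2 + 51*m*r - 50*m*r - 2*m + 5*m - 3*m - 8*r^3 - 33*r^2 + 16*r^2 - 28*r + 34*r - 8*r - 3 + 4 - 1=-8*r^3 + r^2*(53*m - 17) + r*(21*m^2 + m - 2)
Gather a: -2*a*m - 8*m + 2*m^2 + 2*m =-2*a*m + 2*m^2 - 6*m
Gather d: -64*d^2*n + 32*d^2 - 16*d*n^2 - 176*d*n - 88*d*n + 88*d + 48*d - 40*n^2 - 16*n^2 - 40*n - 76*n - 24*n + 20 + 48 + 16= d^2*(32 - 64*n) + d*(-16*n^2 - 264*n + 136) - 56*n^2 - 140*n + 84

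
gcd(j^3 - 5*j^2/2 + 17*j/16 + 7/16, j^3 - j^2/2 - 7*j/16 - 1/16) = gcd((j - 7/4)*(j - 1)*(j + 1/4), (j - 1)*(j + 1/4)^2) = j^2 - 3*j/4 - 1/4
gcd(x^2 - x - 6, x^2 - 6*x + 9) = x - 3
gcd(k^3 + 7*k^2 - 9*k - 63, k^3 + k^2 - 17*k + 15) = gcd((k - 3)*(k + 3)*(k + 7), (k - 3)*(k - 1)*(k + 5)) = k - 3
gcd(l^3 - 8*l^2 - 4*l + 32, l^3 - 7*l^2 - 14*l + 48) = l^2 - 10*l + 16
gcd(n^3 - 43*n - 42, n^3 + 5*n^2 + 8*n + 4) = n + 1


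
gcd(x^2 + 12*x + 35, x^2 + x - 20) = x + 5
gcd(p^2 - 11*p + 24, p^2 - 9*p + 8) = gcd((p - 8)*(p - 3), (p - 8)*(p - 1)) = p - 8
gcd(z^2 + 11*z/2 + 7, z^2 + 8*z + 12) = z + 2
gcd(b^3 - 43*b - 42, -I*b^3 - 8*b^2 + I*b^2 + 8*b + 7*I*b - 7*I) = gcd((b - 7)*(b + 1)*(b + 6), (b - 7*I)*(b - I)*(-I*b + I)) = 1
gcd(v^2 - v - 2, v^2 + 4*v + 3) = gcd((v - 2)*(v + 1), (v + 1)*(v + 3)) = v + 1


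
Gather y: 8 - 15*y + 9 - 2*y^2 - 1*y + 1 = -2*y^2 - 16*y + 18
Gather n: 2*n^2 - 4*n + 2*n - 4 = 2*n^2 - 2*n - 4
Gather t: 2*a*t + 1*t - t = 2*a*t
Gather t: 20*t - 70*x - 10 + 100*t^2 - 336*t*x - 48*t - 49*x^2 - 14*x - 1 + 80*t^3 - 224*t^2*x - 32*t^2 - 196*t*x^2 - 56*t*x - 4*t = 80*t^3 + t^2*(68 - 224*x) + t*(-196*x^2 - 392*x - 32) - 49*x^2 - 84*x - 11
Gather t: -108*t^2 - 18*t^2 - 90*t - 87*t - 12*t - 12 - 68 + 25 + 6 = -126*t^2 - 189*t - 49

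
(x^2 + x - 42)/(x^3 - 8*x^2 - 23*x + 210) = (x + 7)/(x^2 - 2*x - 35)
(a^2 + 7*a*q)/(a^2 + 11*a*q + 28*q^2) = a/(a + 4*q)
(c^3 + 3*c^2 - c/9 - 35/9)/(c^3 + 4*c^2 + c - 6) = (c^2 + 4*c + 35/9)/(c^2 + 5*c + 6)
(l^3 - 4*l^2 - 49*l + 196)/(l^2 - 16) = (l^2 - 49)/(l + 4)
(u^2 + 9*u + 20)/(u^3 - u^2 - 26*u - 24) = (u + 5)/(u^2 - 5*u - 6)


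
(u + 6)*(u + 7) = u^2 + 13*u + 42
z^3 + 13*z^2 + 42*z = z*(z + 6)*(z + 7)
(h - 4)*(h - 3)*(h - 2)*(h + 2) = h^4 - 7*h^3 + 8*h^2 + 28*h - 48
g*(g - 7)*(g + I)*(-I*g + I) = -I*g^4 + g^3 + 8*I*g^3 - 8*g^2 - 7*I*g^2 + 7*g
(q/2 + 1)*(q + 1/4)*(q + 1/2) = q^3/2 + 11*q^2/8 + 13*q/16 + 1/8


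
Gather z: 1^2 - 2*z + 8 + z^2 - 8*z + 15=z^2 - 10*z + 24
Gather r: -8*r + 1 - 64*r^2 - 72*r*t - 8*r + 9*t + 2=-64*r^2 + r*(-72*t - 16) + 9*t + 3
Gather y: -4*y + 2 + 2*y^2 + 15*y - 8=2*y^2 + 11*y - 6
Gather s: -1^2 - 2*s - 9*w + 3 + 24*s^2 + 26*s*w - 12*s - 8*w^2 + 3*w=24*s^2 + s*(26*w - 14) - 8*w^2 - 6*w + 2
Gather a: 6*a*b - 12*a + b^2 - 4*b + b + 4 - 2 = a*(6*b - 12) + b^2 - 3*b + 2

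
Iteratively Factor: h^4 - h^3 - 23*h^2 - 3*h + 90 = (h + 3)*(h^3 - 4*h^2 - 11*h + 30) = (h - 2)*(h + 3)*(h^2 - 2*h - 15) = (h - 2)*(h + 3)^2*(h - 5)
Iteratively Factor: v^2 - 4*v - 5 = (v - 5)*(v + 1)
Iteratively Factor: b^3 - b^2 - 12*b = (b - 4)*(b^2 + 3*b) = b*(b - 4)*(b + 3)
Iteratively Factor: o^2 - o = (o - 1)*(o)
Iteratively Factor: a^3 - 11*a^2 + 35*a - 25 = (a - 5)*(a^2 - 6*a + 5) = (a - 5)^2*(a - 1)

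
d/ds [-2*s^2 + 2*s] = 2 - 4*s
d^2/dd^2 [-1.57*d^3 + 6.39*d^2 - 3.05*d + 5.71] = 12.78 - 9.42*d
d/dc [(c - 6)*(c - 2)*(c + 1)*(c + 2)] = 4*c^3 - 15*c^2 - 20*c + 20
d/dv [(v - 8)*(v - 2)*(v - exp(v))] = (1 - exp(v))*(v - 8)*(v - 2) + (v - 8)*(v - exp(v)) + (v - 2)*(v - exp(v))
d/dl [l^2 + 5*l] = 2*l + 5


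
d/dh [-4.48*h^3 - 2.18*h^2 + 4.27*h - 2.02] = -13.44*h^2 - 4.36*h + 4.27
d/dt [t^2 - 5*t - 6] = 2*t - 5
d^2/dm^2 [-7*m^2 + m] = -14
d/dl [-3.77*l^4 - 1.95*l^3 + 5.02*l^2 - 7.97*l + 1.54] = -15.08*l^3 - 5.85*l^2 + 10.04*l - 7.97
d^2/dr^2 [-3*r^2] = -6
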